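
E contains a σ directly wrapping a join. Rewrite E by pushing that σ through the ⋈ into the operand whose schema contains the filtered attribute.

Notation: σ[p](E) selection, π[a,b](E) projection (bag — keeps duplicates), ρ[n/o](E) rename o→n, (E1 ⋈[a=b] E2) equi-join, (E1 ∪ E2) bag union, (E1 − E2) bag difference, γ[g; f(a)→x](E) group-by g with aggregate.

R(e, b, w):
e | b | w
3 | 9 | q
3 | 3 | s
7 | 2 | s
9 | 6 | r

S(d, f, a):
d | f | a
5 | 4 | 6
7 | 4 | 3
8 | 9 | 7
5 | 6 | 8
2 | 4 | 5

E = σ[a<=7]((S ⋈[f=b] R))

σ filters on a, owned by the left side.
E' = (σ[a<=7](S) ⋈[f=b] R)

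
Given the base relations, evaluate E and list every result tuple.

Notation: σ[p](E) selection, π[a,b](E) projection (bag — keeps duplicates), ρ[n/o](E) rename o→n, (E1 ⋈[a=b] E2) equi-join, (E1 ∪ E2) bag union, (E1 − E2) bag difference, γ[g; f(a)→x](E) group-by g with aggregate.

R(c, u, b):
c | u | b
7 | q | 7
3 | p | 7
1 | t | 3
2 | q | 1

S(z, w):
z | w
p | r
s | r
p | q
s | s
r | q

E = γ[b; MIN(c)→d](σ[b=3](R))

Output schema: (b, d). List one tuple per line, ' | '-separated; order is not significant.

Subexpression sizes:
  R → 4
  σ[b=3](R) → 1
  γ[b; MIN(c)→d](σ[b=3](R)) → 1

== RESULT ==
b | d
3 | 1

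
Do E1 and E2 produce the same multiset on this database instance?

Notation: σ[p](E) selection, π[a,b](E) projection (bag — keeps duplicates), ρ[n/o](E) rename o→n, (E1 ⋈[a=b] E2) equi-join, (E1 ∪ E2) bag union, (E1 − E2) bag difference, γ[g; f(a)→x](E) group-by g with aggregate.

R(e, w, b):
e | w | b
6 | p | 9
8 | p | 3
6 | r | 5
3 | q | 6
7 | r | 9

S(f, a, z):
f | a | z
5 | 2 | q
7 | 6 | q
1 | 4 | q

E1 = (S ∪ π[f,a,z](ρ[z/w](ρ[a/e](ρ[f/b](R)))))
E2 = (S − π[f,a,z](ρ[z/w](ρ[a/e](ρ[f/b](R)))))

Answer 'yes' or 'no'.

E1 row counts bottom-up:
  S → 3
  R → 5
  ρ[f/b](R) → 5
  ρ[a/e](ρ[f/b](R)) → 5
  ρ[z/w](ρ[a/e](ρ[f/b](R))) → 5
  π[f,a,z](ρ[z/w](ρ[a/e](ρ[f/b](R)))) → 5
  (S ∪ π[f,a,z](ρ[z/w](ρ[a/e](ρ[f/b](R))))) → 8
E2 row counts bottom-up:
  S → 3
  R → 5
  ρ[f/b](R) → 5
  ρ[a/e](ρ[f/b](R)) → 5
  ρ[z/w](ρ[a/e](ρ[f/b](R))) → 5
  π[f,a,z](ρ[z/w](ρ[a/e](ρ[f/b](R)))) → 5
  (S − π[f,a,z](ρ[z/w](ρ[a/e](ρ[f/b](R))))) → 3

E1 result:
f | a | z
1 | 4 | q
3 | 8 | p
5 | 2 | q
5 | 6 | r
6 | 3 | q
7 | 6 | q
9 | 6 | p
9 | 7 | r
E2 result:
f | a | z
1 | 4 | q
5 | 2 | q
7 | 6 | q
Witness: (9, 6, 'p') appears 1× in E1 but 0× in E2.

no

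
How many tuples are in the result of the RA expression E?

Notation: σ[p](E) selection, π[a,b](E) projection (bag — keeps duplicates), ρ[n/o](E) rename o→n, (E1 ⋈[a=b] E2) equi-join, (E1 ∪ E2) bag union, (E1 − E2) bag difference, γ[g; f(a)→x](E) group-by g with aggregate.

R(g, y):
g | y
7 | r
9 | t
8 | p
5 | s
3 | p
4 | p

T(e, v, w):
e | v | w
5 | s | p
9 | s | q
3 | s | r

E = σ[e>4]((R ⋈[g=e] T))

Row counts bottom-up:
  R → 6
  T → 3
  (R ⋈[g=e] T) → 3
  σ[e>4]((R ⋈[g=e] T)) → 2

|E| = 2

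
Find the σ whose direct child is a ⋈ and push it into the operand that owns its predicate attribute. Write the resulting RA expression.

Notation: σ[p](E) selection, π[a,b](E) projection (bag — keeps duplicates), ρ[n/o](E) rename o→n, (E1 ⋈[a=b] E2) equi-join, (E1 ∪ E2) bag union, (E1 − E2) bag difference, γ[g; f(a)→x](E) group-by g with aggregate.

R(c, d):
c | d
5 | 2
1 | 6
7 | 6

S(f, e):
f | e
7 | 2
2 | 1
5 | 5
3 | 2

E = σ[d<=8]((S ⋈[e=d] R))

σ filters on d, owned by the right side.
E' = (S ⋈[e=d] σ[d<=8](R))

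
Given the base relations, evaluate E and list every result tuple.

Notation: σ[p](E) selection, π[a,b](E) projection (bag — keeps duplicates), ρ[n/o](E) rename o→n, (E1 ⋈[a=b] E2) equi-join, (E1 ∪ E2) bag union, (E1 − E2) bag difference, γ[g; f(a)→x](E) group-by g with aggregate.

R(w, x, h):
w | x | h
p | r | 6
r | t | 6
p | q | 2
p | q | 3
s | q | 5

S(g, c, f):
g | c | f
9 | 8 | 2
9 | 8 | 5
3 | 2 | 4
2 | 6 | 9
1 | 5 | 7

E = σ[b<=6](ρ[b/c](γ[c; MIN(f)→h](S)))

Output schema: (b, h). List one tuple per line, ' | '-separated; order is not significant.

Subexpression sizes:
  S → 5
  γ[c; MIN(f)→h](S) → 4
  ρ[b/c](γ[c; MIN(f)→h](S)) → 4
  σ[b<=6](ρ[b/c](γ[c; MIN(f)→h](S))) → 3

== RESULT ==
b | h
2 | 4
5 | 7
6 | 9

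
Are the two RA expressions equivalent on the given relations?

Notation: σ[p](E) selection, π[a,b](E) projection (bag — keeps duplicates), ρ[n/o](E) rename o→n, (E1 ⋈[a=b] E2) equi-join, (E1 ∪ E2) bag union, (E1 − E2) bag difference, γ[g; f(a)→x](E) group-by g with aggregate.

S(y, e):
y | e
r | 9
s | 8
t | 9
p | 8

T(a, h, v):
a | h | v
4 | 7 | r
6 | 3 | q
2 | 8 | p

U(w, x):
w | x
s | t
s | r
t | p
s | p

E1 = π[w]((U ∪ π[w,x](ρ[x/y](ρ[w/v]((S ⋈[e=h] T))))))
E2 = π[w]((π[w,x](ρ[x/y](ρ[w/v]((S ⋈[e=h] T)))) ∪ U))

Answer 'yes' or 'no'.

E1 per-node cardinality:
  U → 4
  S → 4
  T → 3
  (S ⋈[e=h] T) → 2
  ρ[w/v]((S ⋈[e=h] T)) → 2
  ρ[x/y](ρ[w/v]((S ⋈[e=h] T))) → 2
  π[w,x](ρ[x/y](ρ[w/v]((S ⋈[e=h] T)))) → 2
  (U ∪ π[w,x](ρ[x/y](ρ[w/v]((S ⋈[e=h] T))))) → 6
  π[w]((U ∪ π[w,x](ρ[x/y](ρ[w/v]((S ⋈[e=h] T)))))) → 6
E2 per-node cardinality:
  S → 4
  T → 3
  (S ⋈[e=h] T) → 2
  ρ[w/v]((S ⋈[e=h] T)) → 2
  ρ[x/y](ρ[w/v]((S ⋈[e=h] T))) → 2
  π[w,x](ρ[x/y](ρ[w/v]((S ⋈[e=h] T)))) → 2
  U → 4
  (π[w,x](ρ[x/y](ρ[w/v]((S ⋈[e=h] T)))) ∪ U) → 6
  π[w]((π[w,x](ρ[x/y](ρ[w/v]((S ⋈[e=h] T)))) ∪ U)) → 6

E1 and E2 produce the same multiset:
w
p
p
s
s
s
t

yes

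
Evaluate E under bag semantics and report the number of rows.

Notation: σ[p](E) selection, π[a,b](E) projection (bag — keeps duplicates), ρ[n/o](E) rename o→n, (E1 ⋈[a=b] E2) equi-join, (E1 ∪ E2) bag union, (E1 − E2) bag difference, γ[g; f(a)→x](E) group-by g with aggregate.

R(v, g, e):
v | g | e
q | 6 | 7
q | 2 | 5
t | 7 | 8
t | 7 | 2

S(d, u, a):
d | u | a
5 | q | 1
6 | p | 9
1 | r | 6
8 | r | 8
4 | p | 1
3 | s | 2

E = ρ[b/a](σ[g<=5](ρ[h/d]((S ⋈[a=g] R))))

Per-node cardinality:
  S → 6
  R → 4
  (S ⋈[a=g] R) → 2
  ρ[h/d]((S ⋈[a=g] R)) → 2
  σ[g<=5](ρ[h/d]((S ⋈[a=g] R))) → 1
  ρ[b/a](σ[g<=5](ρ[h/d]((S ⋈[a=g] R)))) → 1

|E| = 1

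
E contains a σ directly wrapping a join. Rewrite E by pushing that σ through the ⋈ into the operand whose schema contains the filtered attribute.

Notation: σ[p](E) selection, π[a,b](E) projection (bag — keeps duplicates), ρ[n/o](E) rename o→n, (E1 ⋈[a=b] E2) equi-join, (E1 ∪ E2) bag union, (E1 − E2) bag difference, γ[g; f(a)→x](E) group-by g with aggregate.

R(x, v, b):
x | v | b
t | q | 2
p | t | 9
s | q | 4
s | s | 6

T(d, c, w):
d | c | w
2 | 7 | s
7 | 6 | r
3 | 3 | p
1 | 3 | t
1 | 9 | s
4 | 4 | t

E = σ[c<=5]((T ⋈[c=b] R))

σ filters on c, owned by the left side.
E' = (σ[c<=5](T) ⋈[c=b] R)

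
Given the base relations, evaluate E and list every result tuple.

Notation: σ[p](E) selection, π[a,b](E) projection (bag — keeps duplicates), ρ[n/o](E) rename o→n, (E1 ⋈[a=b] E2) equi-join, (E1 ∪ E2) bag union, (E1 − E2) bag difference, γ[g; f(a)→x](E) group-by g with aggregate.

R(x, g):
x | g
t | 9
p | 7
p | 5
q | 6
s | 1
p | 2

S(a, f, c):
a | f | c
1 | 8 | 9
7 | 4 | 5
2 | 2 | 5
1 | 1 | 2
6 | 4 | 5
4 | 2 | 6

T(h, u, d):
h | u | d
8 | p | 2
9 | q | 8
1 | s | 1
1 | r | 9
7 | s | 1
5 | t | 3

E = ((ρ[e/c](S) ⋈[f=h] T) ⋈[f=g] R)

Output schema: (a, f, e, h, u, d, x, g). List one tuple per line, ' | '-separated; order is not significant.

Subexpression sizes:
  S → 6
  ρ[e/c](S) → 6
  T → 6
  (ρ[e/c](S) ⋈[f=h] T) → 3
  R → 6
  ((ρ[e/c](S) ⋈[f=h] T) ⋈[f=g] R) → 2

== RESULT ==
a | f | e | h | u | d | x | g
1 | 1 | 2 | 1 | r | 9 | s | 1
1 | 1 | 2 | 1 | s | 1 | s | 1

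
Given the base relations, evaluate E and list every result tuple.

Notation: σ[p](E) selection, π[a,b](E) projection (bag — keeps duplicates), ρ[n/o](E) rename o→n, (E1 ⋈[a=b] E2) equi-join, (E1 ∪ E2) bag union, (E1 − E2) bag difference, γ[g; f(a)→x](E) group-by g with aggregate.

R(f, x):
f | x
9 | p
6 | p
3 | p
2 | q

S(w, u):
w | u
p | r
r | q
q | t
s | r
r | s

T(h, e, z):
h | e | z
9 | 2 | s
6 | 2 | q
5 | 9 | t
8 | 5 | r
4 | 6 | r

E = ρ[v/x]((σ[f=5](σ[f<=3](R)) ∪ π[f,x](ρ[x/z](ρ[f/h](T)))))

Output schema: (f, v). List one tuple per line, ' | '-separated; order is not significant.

Subexpression sizes:
  R → 4
  σ[f<=3](R) → 2
  σ[f=5](σ[f<=3](R)) → 0
  T → 5
  ρ[f/h](T) → 5
  ρ[x/z](ρ[f/h](T)) → 5
  π[f,x](ρ[x/z](ρ[f/h](T))) → 5
  (σ[f=5](σ[f<=3](R)) ∪ π[f,x](ρ[x/z](ρ[f/h](T)))) → 5
  ρ[v/x]((σ[f=5](σ[f<=3](R)) ∪ π[f,x](ρ[x/z](ρ[f/h](T))))) → 5

== RESULT ==
f | v
4 | r
5 | t
6 | q
8 | r
9 | s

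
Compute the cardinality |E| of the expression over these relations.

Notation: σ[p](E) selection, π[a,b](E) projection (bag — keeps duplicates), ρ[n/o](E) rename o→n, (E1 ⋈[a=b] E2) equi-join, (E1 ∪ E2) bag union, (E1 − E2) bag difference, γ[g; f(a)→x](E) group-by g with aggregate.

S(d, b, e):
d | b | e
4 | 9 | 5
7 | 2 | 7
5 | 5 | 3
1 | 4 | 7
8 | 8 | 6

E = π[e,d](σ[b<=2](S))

Subexpression sizes:
  S → 5
  σ[b<=2](S) → 1
  π[e,d](σ[b<=2](S)) → 1

|E| = 1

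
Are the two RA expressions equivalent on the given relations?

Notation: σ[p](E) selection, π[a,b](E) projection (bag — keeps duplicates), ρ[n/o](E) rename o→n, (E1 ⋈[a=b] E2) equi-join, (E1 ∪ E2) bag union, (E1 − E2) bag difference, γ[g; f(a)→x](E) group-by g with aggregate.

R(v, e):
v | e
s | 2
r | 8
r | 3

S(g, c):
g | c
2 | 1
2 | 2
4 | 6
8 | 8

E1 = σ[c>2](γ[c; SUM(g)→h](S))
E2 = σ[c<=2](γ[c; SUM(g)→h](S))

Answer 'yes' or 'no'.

E1 row counts bottom-up:
  S → 4
  γ[c; SUM(g)→h](S) → 4
  σ[c>2](γ[c; SUM(g)→h](S)) → 2
E2 row counts bottom-up:
  S → 4
  γ[c; SUM(g)→h](S) → 4
  σ[c<=2](γ[c; SUM(g)→h](S)) → 2

E1 result:
c | h
6 | 4
8 | 8
E2 result:
c | h
1 | 2
2 | 2
Witness: (8, 8) appears 1× in E1 but 0× in E2.

no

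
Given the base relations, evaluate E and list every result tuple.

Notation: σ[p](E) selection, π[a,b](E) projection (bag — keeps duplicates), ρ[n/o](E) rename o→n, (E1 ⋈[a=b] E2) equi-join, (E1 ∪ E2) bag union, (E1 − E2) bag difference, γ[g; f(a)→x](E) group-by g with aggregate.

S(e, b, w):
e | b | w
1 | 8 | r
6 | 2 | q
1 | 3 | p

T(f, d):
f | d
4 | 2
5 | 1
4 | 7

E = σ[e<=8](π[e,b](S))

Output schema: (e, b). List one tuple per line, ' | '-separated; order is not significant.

Per-node cardinality:
  S → 3
  π[e,b](S) → 3
  σ[e<=8](π[e,b](S)) → 3

== RESULT ==
e | b
1 | 3
1 | 8
6 | 2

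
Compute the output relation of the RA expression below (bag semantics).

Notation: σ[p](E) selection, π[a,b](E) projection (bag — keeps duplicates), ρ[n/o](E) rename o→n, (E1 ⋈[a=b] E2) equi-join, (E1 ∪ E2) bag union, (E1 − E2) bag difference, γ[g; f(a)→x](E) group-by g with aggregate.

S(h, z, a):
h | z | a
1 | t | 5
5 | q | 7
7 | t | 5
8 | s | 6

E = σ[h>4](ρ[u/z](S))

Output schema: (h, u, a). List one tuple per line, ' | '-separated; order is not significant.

Row counts bottom-up:
  S → 4
  ρ[u/z](S) → 4
  σ[h>4](ρ[u/z](S)) → 3

== RESULT ==
h | u | a
5 | q | 7
7 | t | 5
8 | s | 6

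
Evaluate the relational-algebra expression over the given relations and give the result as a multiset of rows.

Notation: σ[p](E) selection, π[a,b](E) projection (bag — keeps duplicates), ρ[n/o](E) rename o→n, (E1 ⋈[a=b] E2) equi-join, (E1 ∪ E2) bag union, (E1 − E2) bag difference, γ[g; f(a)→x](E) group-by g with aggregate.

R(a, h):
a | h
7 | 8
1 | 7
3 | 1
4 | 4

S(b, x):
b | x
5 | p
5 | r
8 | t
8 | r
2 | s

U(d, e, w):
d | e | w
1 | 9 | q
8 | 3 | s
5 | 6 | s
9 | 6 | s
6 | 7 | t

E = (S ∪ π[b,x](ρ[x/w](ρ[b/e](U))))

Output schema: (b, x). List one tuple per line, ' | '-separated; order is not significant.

Subexpression sizes:
  S → 5
  U → 5
  ρ[b/e](U) → 5
  ρ[x/w](ρ[b/e](U)) → 5
  π[b,x](ρ[x/w](ρ[b/e](U))) → 5
  (S ∪ π[b,x](ρ[x/w](ρ[b/e](U)))) → 10

== RESULT ==
b | x
2 | s
3 | s
5 | p
5 | r
6 | s
6 | s
7 | t
8 | r
8 | t
9 | q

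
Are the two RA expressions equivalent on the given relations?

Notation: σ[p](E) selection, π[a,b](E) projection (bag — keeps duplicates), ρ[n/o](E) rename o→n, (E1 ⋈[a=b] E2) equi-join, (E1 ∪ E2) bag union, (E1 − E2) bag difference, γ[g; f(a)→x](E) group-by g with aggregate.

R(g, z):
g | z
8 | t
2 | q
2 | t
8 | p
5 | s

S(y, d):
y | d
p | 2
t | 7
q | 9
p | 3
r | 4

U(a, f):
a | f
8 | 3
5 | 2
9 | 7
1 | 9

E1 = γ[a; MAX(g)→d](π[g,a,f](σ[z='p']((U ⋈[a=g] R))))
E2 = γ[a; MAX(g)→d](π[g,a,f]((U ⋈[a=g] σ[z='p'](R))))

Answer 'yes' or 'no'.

E1 row counts bottom-up:
  U → 4
  R → 5
  (U ⋈[a=g] R) → 3
  σ[z='p']((U ⋈[a=g] R)) → 1
  π[g,a,f](σ[z='p']((U ⋈[a=g] R))) → 1
  γ[a; MAX(g)→d](π[g,a,f](σ[z='p']((U ⋈[a=g] R)))) → 1
E2 row counts bottom-up:
  U → 4
  R → 5
  σ[z='p'](R) → 1
  (U ⋈[a=g] σ[z='p'](R)) → 1
  π[g,a,f]((U ⋈[a=g] σ[z='p'](R))) → 1
  γ[a; MAX(g)→d](π[g,a,f]((U ⋈[a=g] σ[z='p'](R)))) → 1

E1 and E2 produce the same multiset:
a | d
8 | 8

yes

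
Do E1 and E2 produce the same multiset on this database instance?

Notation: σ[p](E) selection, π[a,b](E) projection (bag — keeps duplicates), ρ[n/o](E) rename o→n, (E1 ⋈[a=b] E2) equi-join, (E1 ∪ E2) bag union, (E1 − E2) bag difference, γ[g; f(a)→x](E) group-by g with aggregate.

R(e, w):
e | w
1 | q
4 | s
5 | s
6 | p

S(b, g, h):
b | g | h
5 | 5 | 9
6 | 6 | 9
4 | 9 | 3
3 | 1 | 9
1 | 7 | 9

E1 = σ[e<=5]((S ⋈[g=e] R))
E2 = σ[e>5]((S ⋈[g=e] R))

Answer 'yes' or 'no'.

E1 row counts bottom-up:
  S → 5
  R → 4
  (S ⋈[g=e] R) → 3
  σ[e<=5]((S ⋈[g=e] R)) → 2
E2 row counts bottom-up:
  S → 5
  R → 4
  (S ⋈[g=e] R) → 3
  σ[e>5]((S ⋈[g=e] R)) → 1

E1 result:
b | g | h | e | w
3 | 1 | 9 | 1 | q
5 | 5 | 9 | 5 | s
E2 result:
b | g | h | e | w
6 | 6 | 9 | 6 | p
Witness: (3, 1, 9, 1, 'q') appears 1× in E1 but 0× in E2.

no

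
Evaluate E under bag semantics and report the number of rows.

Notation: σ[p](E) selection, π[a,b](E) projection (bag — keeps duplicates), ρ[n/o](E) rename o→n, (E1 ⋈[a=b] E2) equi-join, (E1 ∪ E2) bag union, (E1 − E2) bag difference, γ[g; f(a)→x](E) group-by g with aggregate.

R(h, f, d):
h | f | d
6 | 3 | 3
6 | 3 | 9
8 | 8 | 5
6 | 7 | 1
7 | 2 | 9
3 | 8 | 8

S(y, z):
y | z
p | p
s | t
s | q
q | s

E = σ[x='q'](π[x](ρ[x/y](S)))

Per-node cardinality:
  S → 4
  ρ[x/y](S) → 4
  π[x](ρ[x/y](S)) → 4
  σ[x='q'](π[x](ρ[x/y](S))) → 1

|E| = 1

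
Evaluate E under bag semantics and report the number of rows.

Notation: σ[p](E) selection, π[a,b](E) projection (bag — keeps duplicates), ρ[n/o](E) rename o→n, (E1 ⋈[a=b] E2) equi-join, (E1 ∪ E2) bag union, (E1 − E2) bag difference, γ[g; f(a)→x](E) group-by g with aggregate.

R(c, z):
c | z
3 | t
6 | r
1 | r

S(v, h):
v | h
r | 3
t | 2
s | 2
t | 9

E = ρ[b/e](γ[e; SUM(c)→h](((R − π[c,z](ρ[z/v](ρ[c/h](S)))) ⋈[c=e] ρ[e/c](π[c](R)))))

Row counts bottom-up:
  R → 3
  S → 4
  ρ[c/h](S) → 4
  ρ[z/v](ρ[c/h](S)) → 4
  π[c,z](ρ[z/v](ρ[c/h](S))) → 4
  (R − π[c,z](ρ[z/v](ρ[c/h](S)))) → 3
  R → 3
  π[c](R) → 3
  ρ[e/c](π[c](R)) → 3
  ((R − π[c,z](ρ[z/v](ρ[c/h](S)))) ⋈[c=e] ρ[e/c](π[c](R))) → 3
  γ[e; SUM(c)→h](((R − π[c,z](ρ[z/v](ρ[c/h](S)))) ⋈[c=e] ρ[e/c](π[c](R)))) → 3
  ρ[b/e](γ[e; SUM(c)→h](((R − π[c,z](ρ[z/v](ρ[c/h](S)))) ⋈[c=e] ρ[e/c](π[c](R))))) → 3

|E| = 3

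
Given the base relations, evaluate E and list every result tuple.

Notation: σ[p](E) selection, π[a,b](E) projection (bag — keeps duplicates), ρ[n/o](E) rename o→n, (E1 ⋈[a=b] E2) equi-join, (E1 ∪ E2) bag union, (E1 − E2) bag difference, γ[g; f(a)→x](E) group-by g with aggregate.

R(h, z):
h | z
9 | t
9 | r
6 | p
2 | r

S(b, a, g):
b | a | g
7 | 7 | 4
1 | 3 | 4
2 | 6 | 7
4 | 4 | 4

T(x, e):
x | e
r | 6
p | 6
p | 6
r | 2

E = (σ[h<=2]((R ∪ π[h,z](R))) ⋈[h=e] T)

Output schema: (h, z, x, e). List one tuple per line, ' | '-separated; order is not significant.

Stepwise |·|:
  R → 4
  R → 4
  π[h,z](R) → 4
  (R ∪ π[h,z](R)) → 8
  σ[h<=2]((R ∪ π[h,z](R))) → 2
  T → 4
  (σ[h<=2]((R ∪ π[h,z](R))) ⋈[h=e] T) → 2

== RESULT ==
h | z | x | e
2 | r | r | 2
2 | r | r | 2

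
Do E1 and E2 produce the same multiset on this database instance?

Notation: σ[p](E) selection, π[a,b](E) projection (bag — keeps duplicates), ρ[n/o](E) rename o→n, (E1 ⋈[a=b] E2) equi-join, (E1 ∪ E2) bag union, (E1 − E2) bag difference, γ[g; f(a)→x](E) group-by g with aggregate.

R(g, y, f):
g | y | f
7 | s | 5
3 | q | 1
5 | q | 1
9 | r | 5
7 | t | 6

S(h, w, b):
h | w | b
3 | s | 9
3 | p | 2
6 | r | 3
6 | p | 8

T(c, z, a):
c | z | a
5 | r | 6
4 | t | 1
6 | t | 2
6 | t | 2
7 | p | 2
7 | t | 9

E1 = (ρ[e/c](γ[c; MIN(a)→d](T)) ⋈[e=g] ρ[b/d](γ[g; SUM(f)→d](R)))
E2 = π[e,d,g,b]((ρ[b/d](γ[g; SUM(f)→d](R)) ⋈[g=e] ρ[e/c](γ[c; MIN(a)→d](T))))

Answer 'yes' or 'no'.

E1 per-node cardinality:
  T → 6
  γ[c; MIN(a)→d](T) → 4
  ρ[e/c](γ[c; MIN(a)→d](T)) → 4
  R → 5
  γ[g; SUM(f)→d](R) → 4
  ρ[b/d](γ[g; SUM(f)→d](R)) → 4
  (ρ[e/c](γ[c; MIN(a)→d](T)) ⋈[e=g] ρ[b/d](γ[g; SUM(f)→d](R))) → 2
E2 per-node cardinality:
  R → 5
  γ[g; SUM(f)→d](R) → 4
  ρ[b/d](γ[g; SUM(f)→d](R)) → 4
  T → 6
  γ[c; MIN(a)→d](T) → 4
  ρ[e/c](γ[c; MIN(a)→d](T)) → 4
  (ρ[b/d](γ[g; SUM(f)→d](R)) ⋈[g=e] ρ[e/c](γ[c; MIN(a)→d](T))) → 2
  π[e,d,g,b]((ρ[b/d](γ[g; SUM(f)→d](R)) ⋈[g=e] ρ[e/c](γ[c; MIN(a)→d](T)))) → 2

E1 and E2 produce the same multiset:
e | d | g | b
5 | 6 | 5 | 1
7 | 2 | 7 | 11

yes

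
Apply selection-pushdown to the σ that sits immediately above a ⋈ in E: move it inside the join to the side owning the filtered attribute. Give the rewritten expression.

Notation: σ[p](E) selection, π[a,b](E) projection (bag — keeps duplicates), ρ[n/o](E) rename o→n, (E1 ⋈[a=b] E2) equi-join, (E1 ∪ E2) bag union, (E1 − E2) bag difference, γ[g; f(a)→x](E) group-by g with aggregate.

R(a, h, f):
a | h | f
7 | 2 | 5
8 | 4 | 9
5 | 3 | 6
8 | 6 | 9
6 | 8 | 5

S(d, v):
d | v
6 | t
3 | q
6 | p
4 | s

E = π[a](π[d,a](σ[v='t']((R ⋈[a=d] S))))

σ filters on v, owned by the right side.
E' = π[a](π[d,a]((R ⋈[a=d] σ[v='t'](S))))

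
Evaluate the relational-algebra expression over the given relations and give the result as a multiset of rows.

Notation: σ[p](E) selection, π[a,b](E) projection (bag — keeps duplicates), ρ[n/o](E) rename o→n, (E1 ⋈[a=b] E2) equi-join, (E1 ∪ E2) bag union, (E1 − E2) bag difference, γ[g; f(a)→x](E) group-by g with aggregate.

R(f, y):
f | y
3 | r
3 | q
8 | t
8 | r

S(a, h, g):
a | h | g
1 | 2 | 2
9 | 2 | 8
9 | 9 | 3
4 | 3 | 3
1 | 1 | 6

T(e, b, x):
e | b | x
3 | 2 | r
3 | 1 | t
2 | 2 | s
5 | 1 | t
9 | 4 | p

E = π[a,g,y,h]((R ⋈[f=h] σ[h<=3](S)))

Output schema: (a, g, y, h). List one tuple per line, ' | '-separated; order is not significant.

Subexpression sizes:
  R → 4
  S → 5
  σ[h<=3](S) → 4
  (R ⋈[f=h] σ[h<=3](S)) → 2
  π[a,g,y,h]((R ⋈[f=h] σ[h<=3](S))) → 2

== RESULT ==
a | g | y | h
4 | 3 | q | 3
4 | 3 | r | 3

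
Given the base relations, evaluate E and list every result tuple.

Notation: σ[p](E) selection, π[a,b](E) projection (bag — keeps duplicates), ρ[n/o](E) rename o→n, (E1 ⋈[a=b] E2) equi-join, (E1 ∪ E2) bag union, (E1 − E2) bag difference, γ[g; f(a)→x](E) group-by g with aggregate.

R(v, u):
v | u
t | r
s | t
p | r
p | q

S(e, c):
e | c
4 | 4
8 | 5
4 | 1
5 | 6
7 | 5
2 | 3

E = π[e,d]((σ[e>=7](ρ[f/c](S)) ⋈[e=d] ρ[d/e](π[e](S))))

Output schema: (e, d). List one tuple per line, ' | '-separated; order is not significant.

Subexpression sizes:
  S → 6
  ρ[f/c](S) → 6
  σ[e>=7](ρ[f/c](S)) → 2
  S → 6
  π[e](S) → 6
  ρ[d/e](π[e](S)) → 6
  (σ[e>=7](ρ[f/c](S)) ⋈[e=d] ρ[d/e](π[e](S))) → 2
  π[e,d]((σ[e>=7](ρ[f/c](S)) ⋈[e=d] ρ[d/e](π[e](S)))) → 2

== RESULT ==
e | d
7 | 7
8 | 8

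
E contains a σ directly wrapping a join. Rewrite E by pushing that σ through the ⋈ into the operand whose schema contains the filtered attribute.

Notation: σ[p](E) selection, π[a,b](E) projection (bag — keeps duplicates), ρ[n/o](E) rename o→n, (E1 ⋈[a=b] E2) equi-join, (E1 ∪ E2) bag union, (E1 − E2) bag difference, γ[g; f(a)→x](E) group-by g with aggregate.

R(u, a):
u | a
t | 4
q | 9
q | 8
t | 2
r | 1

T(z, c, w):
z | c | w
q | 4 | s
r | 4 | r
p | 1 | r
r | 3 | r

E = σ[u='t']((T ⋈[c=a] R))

σ filters on u, owned by the right side.
E' = (T ⋈[c=a] σ[u='t'](R))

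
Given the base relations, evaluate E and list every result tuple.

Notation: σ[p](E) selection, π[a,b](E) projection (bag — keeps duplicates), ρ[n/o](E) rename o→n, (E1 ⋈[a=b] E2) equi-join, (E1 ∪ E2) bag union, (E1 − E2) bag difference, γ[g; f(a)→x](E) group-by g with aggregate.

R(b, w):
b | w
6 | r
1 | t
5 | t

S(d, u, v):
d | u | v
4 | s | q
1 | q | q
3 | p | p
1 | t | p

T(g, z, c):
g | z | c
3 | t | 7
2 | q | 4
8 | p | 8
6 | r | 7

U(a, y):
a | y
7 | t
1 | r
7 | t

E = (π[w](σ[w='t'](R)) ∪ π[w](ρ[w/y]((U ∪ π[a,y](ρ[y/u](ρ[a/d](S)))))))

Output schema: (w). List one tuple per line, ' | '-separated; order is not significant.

Stepwise |·|:
  R → 3
  σ[w='t'](R) → 2
  π[w](σ[w='t'](R)) → 2
  U → 3
  S → 4
  ρ[a/d](S) → 4
  ρ[y/u](ρ[a/d](S)) → 4
  π[a,y](ρ[y/u](ρ[a/d](S))) → 4
  (U ∪ π[a,y](ρ[y/u](ρ[a/d](S)))) → 7
  ρ[w/y]((U ∪ π[a,y](ρ[y/u](ρ[a/d](S))))) → 7
  π[w](ρ[w/y]((U ∪ π[a,y](ρ[y/u](ρ[a/d](S)))))) → 7
  (π[w](σ[w='t'](R)) ∪ π[w](ρ[w/y]((U ∪ π[a,y](ρ[y/u](ρ[a/d](S))))))) → 9

== RESULT ==
w
p
q
r
s
t
t
t
t
t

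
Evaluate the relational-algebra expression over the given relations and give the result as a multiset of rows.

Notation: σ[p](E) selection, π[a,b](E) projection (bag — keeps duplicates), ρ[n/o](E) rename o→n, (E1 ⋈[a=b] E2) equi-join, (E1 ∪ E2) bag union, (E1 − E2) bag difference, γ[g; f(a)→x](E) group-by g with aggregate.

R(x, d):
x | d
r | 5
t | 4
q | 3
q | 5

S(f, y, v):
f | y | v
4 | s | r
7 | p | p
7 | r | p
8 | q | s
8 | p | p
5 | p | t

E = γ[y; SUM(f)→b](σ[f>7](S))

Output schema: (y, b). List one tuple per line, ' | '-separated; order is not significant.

Stepwise |·|:
  S → 6
  σ[f>7](S) → 2
  γ[y; SUM(f)→b](σ[f>7](S)) → 2

== RESULT ==
y | b
p | 8
q | 8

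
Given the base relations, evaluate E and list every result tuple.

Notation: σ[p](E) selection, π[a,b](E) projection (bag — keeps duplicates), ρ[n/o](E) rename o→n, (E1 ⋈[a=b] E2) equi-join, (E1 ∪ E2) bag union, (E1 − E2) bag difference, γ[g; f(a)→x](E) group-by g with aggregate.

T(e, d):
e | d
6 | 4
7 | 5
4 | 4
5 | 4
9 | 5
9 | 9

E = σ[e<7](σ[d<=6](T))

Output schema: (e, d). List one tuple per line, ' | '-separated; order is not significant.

Per-node cardinality:
  T → 6
  σ[d<=6](T) → 5
  σ[e<7](σ[d<=6](T)) → 3

== RESULT ==
e | d
4 | 4
5 | 4
6 | 4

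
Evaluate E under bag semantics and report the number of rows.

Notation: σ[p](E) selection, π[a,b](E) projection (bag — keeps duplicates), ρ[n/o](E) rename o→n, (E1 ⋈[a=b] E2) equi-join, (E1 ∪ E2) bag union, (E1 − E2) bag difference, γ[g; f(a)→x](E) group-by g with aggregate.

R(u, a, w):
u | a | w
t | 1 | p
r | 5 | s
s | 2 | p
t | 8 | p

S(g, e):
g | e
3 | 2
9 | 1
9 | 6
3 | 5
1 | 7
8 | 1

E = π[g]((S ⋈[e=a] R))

Per-node cardinality:
  S → 6
  R → 4
  (S ⋈[e=a] R) → 4
  π[g]((S ⋈[e=a] R)) → 4

|E| = 4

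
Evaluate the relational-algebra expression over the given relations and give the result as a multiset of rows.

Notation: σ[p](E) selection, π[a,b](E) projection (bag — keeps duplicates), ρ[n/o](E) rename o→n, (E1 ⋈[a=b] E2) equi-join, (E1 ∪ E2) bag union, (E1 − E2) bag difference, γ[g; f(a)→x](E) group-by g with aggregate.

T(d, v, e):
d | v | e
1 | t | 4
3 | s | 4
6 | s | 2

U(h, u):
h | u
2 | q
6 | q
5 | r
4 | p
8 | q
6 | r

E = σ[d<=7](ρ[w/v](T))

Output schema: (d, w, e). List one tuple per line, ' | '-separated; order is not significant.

Subexpression sizes:
  T → 3
  ρ[w/v](T) → 3
  σ[d<=7](ρ[w/v](T)) → 3

== RESULT ==
d | w | e
1 | t | 4
3 | s | 4
6 | s | 2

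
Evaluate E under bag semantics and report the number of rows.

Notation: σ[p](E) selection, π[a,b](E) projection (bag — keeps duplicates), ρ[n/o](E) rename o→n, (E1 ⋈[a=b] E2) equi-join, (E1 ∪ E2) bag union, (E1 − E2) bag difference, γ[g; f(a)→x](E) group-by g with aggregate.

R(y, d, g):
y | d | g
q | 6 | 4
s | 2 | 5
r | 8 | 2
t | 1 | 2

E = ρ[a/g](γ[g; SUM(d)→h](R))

Stepwise |·|:
  R → 4
  γ[g; SUM(d)→h](R) → 3
  ρ[a/g](γ[g; SUM(d)→h](R)) → 3

|E| = 3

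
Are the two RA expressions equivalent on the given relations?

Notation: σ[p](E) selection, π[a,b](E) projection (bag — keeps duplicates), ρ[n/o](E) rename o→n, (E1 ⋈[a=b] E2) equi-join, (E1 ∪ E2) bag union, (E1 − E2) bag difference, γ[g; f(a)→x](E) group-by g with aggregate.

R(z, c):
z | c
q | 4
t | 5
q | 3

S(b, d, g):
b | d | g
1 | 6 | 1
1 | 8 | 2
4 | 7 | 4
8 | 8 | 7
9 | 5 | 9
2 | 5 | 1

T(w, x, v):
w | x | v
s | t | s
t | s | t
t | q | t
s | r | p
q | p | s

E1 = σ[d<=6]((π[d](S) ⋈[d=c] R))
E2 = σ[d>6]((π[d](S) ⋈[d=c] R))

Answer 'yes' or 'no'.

E1 subexpression sizes:
  S → 6
  π[d](S) → 6
  R → 3
  (π[d](S) ⋈[d=c] R) → 2
  σ[d<=6]((π[d](S) ⋈[d=c] R)) → 2
E2 subexpression sizes:
  S → 6
  π[d](S) → 6
  R → 3
  (π[d](S) ⋈[d=c] R) → 2
  σ[d>6]((π[d](S) ⋈[d=c] R)) → 0

E1 result:
d | z | c
5 | t | 5
5 | t | 5
E2 result:
d | z | c
(0 rows)
Witness: (5, 't', 5) appears 2× in E1 but 0× in E2.

no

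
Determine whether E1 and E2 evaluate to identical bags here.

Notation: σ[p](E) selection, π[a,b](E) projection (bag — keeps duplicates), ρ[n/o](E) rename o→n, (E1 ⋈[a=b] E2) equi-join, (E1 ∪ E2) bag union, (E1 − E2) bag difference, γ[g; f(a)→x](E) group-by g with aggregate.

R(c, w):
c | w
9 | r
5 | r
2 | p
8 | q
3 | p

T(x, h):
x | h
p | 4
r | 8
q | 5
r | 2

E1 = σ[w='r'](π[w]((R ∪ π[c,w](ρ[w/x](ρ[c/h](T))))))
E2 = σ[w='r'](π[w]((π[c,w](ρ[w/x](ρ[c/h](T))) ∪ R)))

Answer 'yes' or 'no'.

E1 per-node cardinality:
  R → 5
  T → 4
  ρ[c/h](T) → 4
  ρ[w/x](ρ[c/h](T)) → 4
  π[c,w](ρ[w/x](ρ[c/h](T))) → 4
  (R ∪ π[c,w](ρ[w/x](ρ[c/h](T)))) → 9
  π[w]((R ∪ π[c,w](ρ[w/x](ρ[c/h](T))))) → 9
  σ[w='r'](π[w]((R ∪ π[c,w](ρ[w/x](ρ[c/h](T)))))) → 4
E2 per-node cardinality:
  T → 4
  ρ[c/h](T) → 4
  ρ[w/x](ρ[c/h](T)) → 4
  π[c,w](ρ[w/x](ρ[c/h](T))) → 4
  R → 5
  (π[c,w](ρ[w/x](ρ[c/h](T))) ∪ R) → 9
  π[w]((π[c,w](ρ[w/x](ρ[c/h](T))) ∪ R)) → 9
  σ[w='r'](π[w]((π[c,w](ρ[w/x](ρ[c/h](T))) ∪ R))) → 4

E1 and E2 produce the same multiset:
w
r
r
r
r

yes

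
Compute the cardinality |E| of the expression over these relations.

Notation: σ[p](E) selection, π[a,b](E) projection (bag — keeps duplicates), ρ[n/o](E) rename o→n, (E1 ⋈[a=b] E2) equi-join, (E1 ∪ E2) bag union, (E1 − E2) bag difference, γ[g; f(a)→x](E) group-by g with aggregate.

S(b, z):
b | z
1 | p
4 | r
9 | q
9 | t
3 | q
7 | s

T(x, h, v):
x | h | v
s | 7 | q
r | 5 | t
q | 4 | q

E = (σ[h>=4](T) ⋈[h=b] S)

Per-node cardinality:
  T → 3
  σ[h>=4](T) → 3
  S → 6
  (σ[h>=4](T) ⋈[h=b] S) → 2

|E| = 2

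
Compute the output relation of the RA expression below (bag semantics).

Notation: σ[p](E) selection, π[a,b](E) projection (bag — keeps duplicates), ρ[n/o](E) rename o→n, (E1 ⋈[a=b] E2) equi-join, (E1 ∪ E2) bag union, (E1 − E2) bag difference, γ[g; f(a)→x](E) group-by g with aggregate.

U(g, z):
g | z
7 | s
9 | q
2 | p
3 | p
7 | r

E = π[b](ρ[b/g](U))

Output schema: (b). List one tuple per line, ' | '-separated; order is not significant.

Row counts bottom-up:
  U → 5
  ρ[b/g](U) → 5
  π[b](ρ[b/g](U)) → 5

== RESULT ==
b
2
3
7
7
9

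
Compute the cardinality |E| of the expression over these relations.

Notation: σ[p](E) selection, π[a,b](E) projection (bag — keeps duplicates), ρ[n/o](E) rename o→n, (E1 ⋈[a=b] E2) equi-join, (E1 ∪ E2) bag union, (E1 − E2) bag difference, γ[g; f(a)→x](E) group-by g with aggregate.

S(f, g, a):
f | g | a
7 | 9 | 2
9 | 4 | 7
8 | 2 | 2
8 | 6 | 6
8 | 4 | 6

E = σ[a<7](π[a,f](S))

Subexpression sizes:
  S → 5
  π[a,f](S) → 5
  σ[a<7](π[a,f](S)) → 4

|E| = 4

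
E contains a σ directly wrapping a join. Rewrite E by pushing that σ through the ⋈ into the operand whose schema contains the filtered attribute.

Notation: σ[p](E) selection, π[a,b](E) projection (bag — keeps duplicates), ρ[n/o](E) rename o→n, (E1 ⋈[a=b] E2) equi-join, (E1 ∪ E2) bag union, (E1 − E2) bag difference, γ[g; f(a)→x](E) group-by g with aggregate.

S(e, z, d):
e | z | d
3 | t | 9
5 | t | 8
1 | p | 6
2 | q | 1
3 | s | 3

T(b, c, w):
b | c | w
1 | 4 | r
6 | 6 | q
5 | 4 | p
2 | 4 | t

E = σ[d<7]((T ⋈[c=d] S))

σ filters on d, owned by the right side.
E' = (T ⋈[c=d] σ[d<7](S))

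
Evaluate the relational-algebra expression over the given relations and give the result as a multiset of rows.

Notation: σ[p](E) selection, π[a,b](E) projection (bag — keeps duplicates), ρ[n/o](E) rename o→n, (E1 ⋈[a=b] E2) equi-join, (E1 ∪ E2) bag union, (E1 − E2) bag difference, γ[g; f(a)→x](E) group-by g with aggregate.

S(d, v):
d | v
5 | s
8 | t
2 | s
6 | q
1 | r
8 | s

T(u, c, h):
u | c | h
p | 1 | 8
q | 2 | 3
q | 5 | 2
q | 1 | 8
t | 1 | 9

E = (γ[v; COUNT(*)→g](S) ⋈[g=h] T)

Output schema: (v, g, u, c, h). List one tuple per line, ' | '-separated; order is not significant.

Subexpression sizes:
  S → 6
  γ[v; COUNT(*)→g](S) → 4
  T → 5
  (γ[v; COUNT(*)→g](S) ⋈[g=h] T) → 1

== RESULT ==
v | g | u | c | h
s | 3 | q | 2 | 3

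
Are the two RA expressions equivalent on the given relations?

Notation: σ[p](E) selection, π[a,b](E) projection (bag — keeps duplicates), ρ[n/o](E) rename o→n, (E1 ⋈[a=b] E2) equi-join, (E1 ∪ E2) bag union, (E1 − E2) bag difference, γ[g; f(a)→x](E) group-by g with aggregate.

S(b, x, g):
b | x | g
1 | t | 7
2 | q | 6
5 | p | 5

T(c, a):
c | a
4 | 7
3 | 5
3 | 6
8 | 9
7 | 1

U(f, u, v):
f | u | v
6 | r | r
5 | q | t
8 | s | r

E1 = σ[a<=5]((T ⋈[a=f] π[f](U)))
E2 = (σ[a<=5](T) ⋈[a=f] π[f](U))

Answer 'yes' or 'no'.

E1 subexpression sizes:
  T → 5
  U → 3
  π[f](U) → 3
  (T ⋈[a=f] π[f](U)) → 2
  σ[a<=5]((T ⋈[a=f] π[f](U))) → 1
E2 subexpression sizes:
  T → 5
  σ[a<=5](T) → 2
  U → 3
  π[f](U) → 3
  (σ[a<=5](T) ⋈[a=f] π[f](U)) → 1

E1 and E2 produce the same multiset:
c | a | f
3 | 5 | 5

yes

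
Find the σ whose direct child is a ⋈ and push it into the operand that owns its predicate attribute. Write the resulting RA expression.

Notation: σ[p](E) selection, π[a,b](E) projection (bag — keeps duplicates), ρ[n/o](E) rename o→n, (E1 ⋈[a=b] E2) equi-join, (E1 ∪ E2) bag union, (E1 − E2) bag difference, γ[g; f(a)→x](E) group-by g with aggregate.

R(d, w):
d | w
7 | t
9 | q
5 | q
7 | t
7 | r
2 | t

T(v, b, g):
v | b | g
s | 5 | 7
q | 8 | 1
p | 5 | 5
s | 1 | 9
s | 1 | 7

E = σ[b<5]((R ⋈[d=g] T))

σ filters on b, owned by the right side.
E' = (R ⋈[d=g] σ[b<5](T))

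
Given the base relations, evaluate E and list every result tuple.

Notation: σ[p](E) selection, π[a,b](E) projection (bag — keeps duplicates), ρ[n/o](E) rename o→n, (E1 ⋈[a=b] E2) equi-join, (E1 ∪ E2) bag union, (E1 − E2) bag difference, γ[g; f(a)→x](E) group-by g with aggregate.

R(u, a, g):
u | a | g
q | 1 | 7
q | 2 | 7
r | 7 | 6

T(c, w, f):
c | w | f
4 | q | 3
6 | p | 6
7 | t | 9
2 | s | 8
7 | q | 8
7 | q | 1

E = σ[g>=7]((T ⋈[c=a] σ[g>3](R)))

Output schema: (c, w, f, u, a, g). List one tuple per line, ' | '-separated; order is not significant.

Stepwise |·|:
  T → 6
  R → 3
  σ[g>3](R) → 3
  (T ⋈[c=a] σ[g>3](R)) → 4
  σ[g>=7]((T ⋈[c=a] σ[g>3](R))) → 1

== RESULT ==
c | w | f | u | a | g
2 | s | 8 | q | 2 | 7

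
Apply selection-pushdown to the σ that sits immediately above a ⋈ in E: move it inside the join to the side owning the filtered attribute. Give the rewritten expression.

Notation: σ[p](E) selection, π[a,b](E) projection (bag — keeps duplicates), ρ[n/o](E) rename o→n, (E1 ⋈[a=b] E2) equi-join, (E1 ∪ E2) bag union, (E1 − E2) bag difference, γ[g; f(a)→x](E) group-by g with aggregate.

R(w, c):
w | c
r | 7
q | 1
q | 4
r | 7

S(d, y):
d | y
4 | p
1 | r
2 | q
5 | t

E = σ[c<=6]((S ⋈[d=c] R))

σ filters on c, owned by the right side.
E' = (S ⋈[d=c] σ[c<=6](R))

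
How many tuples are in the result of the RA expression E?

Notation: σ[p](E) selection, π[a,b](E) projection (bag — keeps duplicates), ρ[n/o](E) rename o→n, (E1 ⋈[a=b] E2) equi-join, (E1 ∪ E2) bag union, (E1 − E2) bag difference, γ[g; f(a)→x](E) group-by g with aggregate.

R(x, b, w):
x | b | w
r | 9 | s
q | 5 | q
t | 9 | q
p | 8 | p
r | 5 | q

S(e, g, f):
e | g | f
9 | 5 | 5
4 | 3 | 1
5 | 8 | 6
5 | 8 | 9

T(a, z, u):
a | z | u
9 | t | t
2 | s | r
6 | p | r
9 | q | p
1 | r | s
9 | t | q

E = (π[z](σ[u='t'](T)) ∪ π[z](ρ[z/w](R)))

Per-node cardinality:
  T → 6
  σ[u='t'](T) → 1
  π[z](σ[u='t'](T)) → 1
  R → 5
  ρ[z/w](R) → 5
  π[z](ρ[z/w](R)) → 5
  (π[z](σ[u='t'](T)) ∪ π[z](ρ[z/w](R))) → 6

|E| = 6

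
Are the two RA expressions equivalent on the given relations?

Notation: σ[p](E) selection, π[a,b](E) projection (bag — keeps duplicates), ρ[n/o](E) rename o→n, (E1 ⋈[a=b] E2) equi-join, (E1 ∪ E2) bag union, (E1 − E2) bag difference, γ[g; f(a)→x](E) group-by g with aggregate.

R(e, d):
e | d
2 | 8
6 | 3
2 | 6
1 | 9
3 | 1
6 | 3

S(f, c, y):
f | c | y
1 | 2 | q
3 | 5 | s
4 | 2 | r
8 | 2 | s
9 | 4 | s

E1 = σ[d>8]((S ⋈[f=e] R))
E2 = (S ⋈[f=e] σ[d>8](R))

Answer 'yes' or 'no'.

E1 row counts bottom-up:
  S → 5
  R → 6
  (S ⋈[f=e] R) → 2
  σ[d>8]((S ⋈[f=e] R)) → 1
E2 row counts bottom-up:
  S → 5
  R → 6
  σ[d>8](R) → 1
  (S ⋈[f=e] σ[d>8](R)) → 1

E1 and E2 produce the same multiset:
f | c | y | e | d
1 | 2 | q | 1 | 9

yes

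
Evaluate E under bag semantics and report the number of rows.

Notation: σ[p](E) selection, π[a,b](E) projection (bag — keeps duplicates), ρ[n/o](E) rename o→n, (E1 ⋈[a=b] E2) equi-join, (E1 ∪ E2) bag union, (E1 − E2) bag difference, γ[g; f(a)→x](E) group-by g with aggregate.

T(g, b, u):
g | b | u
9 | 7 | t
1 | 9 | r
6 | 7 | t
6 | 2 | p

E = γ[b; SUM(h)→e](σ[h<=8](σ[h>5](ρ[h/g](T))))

Subexpression sizes:
  T → 4
  ρ[h/g](T) → 4
  σ[h>5](ρ[h/g](T)) → 3
  σ[h<=8](σ[h>5](ρ[h/g](T))) → 2
  γ[b; SUM(h)→e](σ[h<=8](σ[h>5](ρ[h/g](T)))) → 2

|E| = 2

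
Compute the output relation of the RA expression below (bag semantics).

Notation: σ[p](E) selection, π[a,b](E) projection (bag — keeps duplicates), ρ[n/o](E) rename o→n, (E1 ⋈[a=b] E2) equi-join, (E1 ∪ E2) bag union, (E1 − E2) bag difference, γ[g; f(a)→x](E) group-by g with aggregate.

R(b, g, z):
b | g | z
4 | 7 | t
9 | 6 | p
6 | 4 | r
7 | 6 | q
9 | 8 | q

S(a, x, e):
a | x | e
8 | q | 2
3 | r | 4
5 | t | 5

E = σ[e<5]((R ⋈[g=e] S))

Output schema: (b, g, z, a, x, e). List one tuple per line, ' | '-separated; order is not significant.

Stepwise |·|:
  R → 5
  S → 3
  (R ⋈[g=e] S) → 1
  σ[e<5]((R ⋈[g=e] S)) → 1

== RESULT ==
b | g | z | a | x | e
6 | 4 | r | 3 | r | 4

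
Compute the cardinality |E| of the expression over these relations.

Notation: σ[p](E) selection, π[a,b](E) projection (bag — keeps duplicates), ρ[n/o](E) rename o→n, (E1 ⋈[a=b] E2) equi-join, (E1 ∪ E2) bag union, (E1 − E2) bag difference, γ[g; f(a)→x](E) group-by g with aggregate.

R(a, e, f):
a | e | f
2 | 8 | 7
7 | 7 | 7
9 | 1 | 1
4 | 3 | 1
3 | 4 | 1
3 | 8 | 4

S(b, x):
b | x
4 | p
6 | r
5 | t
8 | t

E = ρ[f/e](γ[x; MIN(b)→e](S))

Stepwise |·|:
  S → 4
  γ[x; MIN(b)→e](S) → 3
  ρ[f/e](γ[x; MIN(b)→e](S)) → 3

|E| = 3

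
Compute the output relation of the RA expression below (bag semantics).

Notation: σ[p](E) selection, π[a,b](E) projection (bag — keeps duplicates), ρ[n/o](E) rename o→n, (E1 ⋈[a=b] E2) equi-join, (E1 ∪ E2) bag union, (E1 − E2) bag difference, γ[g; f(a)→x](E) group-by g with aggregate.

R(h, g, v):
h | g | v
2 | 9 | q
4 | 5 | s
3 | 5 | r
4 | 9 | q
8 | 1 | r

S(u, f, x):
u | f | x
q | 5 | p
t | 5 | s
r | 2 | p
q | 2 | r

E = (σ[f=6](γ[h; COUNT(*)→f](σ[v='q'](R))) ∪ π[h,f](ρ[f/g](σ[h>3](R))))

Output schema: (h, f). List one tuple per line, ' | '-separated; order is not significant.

Subexpression sizes:
  R → 5
  σ[v='q'](R) → 2
  γ[h; COUNT(*)→f](σ[v='q'](R)) → 2
  σ[f=6](γ[h; COUNT(*)→f](σ[v='q'](R))) → 0
  R → 5
  σ[h>3](R) → 3
  ρ[f/g](σ[h>3](R)) → 3
  π[h,f](ρ[f/g](σ[h>3](R))) → 3
  (σ[f=6](γ[h; COUNT(*)→f](σ[v='q'](R))) ∪ π[h,f](ρ[f/g](σ[h>3](R)))) → 3

== RESULT ==
h | f
4 | 5
4 | 9
8 | 1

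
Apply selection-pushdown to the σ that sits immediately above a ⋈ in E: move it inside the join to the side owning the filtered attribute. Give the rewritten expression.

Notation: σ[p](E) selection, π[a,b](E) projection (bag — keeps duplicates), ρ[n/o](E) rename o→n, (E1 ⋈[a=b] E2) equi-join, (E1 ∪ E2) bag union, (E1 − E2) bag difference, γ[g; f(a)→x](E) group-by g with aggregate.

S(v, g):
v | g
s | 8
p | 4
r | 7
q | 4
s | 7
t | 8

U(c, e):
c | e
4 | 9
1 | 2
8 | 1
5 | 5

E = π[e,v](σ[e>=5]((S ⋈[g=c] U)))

σ filters on e, owned by the right side.
E' = π[e,v]((S ⋈[g=c] σ[e>=5](U)))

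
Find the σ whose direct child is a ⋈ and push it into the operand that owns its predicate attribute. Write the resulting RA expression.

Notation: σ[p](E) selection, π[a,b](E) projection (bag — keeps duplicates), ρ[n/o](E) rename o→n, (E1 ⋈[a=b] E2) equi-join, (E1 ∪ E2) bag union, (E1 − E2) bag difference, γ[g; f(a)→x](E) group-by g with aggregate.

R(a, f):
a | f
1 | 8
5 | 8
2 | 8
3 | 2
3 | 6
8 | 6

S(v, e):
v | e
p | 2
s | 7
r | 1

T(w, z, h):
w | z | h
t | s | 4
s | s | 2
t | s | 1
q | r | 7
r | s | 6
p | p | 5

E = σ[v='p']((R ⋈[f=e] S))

σ filters on v, owned by the right side.
E' = (R ⋈[f=e] σ[v='p'](S))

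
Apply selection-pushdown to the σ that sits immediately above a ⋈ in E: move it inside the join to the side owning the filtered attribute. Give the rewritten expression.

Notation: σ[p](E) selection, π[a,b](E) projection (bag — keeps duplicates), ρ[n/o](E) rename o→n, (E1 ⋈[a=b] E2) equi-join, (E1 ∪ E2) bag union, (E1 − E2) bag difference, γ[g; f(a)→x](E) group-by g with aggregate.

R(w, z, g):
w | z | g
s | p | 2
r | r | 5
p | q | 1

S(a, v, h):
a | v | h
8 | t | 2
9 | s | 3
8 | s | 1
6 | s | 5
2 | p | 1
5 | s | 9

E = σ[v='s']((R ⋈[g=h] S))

σ filters on v, owned by the right side.
E' = (R ⋈[g=h] σ[v='s'](S))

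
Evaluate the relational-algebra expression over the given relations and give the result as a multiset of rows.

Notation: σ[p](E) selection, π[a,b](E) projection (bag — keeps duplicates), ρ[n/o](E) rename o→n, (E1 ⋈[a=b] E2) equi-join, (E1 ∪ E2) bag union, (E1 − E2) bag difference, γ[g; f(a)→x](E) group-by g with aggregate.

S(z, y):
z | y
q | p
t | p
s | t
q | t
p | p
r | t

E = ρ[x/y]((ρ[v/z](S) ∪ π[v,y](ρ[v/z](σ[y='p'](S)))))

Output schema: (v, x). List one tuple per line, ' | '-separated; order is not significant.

Per-node cardinality:
  S → 6
  ρ[v/z](S) → 6
  S → 6
  σ[y='p'](S) → 3
  ρ[v/z](σ[y='p'](S)) → 3
  π[v,y](ρ[v/z](σ[y='p'](S))) → 3
  (ρ[v/z](S) ∪ π[v,y](ρ[v/z](σ[y='p'](S)))) → 9
  ρ[x/y]((ρ[v/z](S) ∪ π[v,y](ρ[v/z](σ[y='p'](S))))) → 9

== RESULT ==
v | x
p | p
p | p
q | p
q | p
q | t
r | t
s | t
t | p
t | p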